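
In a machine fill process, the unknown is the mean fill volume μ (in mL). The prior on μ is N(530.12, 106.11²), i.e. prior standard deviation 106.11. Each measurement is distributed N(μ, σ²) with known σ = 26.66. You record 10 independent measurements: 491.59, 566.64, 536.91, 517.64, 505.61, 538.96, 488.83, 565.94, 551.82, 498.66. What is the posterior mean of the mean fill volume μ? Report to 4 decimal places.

526.2842

For Normal data with known variance σ², a Normal(μ₀, σ₀²) prior on μ is conjugate. Posterior precision = 1/σ₀² + n/σ²; posterior mean is the precision-weighted average of μ₀ and x̄.
Σxᵢ = 491.59 + 566.64 + 536.91 + 517.64 + 505.61 + 538.96 + 488.83 + 565.94 + 551.82 + 498.66 = 5262.6, so n·x̄ = 5262.6.
σ₀² = 106.11² = 11259.3321, σ² = 26.66² = 710.7556; σ² + n·σ₀² = 710.7556 + 10·11259.3321 = 113304.0766.
Posterior mean = (μ₀/σ₀² + n·x̄/σ²)/(1/σ₀² + n/σ²) = (σ²·μ₀ + σ₀²·n·x̄)/(σ² + n·σ₀²) = (710.7556·530.12 + 11259.3321·5262.6)/113304.0766 = 59630146.868132/113304.0766 = 526.2842.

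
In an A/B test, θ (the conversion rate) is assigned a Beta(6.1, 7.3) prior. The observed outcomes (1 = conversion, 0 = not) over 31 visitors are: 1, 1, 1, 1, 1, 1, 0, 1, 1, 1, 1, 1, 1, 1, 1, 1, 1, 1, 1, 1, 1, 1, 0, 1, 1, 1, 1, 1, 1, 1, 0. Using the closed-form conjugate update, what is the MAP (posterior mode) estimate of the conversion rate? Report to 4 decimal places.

0.7807

The Beta prior is conjugate to a Binomial/Bernoulli likelihood; the update adds successes to α and failures to β.
Posterior: Beta(α+k, β+n−k) = Beta(6.1+28, 7.3+3) = Beta(34.1, 10.3).
Mode of Beta(a,b) for a,b>1 is (a−1)/(a+b−2) = 33.1/42.4 = 0.7807.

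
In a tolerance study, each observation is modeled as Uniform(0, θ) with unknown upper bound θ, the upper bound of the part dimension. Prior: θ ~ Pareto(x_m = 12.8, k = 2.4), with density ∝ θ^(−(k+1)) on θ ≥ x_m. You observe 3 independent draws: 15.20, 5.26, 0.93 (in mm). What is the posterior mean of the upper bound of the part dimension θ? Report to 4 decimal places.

18.6545

A Pareto(scale x_m, shape k) prior on the upper bound θ of Uniform(0, θ) is conjugate: posterior is Pareto(max(x_m, max xᵢ), k + n).
Sample maximum = 15.20; prior scale x_m = 12.8 → posterior scale = max = 15.20.
Posterior shape = 2.4 + 3 = 5.4.
E[θ|data] = k·x_m/(k−1) = 5.4·15.20/4.4 = 18.6545.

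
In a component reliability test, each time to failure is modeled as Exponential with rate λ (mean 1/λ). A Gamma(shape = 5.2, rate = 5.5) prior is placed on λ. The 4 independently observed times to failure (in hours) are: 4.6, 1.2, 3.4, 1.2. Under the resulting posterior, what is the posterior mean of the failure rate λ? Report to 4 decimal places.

With a Gamma(shape α, rate β) prior on the exponential rate λ, the posterior after n observations with total T = Σxᵢ is Gamma(α+n, β+T).
Sum of observations T = 10.4 hours; n = 4.
Posterior: Gamma(5.2+4, 5.5+10.4) = Gamma(9.2, 15.9).
Posterior mean of λ = α/β = 9.2/15.9 = 0.5786.

0.5786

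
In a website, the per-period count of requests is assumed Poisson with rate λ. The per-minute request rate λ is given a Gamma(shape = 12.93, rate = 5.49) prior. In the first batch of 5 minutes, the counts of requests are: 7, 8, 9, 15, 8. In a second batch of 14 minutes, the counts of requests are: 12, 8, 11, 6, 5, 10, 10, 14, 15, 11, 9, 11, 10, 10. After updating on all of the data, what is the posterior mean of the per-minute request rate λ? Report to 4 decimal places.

8.2454

With a Gamma(shape α, rate β) prior, the Poisson likelihood is conjugate: the posterior is Gamma(α + ΣXᵢ, β + n).
Batch 1: sum of counts S = 47 over n = 5 minutes.
After batch 1: Gamma(α+S, β+n) = Gamma(12.93+47, 5.49+5) = Gamma(59.93, 10.49).
Batch 2: sum of counts S = 142 over n = 14 minutes.
After batch 2: Gamma(α+S, β+n) = Gamma(59.93+142, 10.49+14) = Gamma(201.93, 24.49).
Posterior mean = α/β = 201.93/24.49 = 8.2454.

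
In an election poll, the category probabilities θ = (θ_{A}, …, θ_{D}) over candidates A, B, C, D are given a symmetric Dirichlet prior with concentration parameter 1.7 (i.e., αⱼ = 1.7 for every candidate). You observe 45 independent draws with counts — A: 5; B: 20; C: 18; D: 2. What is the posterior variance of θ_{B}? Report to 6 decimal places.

0.004610

The Dirichlet prior is conjugate to the Multinomial likelihood: each posterior αⱼ = prior αⱼ + observed count nⱼ.
Posterior concentration: (6.7, 21.7, 19.7, 3.7), total = 51.8.
Var[θ_j] = α_j(Σα−α_j)/((Σα)²(Σα+1)) = 21.7·30.1/(51.8²·52.8) = 0.004610.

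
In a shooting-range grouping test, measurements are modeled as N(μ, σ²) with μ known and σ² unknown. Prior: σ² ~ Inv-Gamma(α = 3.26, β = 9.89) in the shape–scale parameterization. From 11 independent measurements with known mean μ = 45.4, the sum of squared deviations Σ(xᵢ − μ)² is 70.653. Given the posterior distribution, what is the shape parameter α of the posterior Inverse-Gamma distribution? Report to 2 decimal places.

With known mean μ and an Inverse-Gamma(α, β) prior on σ², the Normal likelihood is conjugate: posterior is Inv-Gamma(α + n/2, β + Σ(xᵢ−μ)²/2).
Posterior: Inv-Gamma(3.26 + 11/2, 9.89 + 70.653/2) = Inv-Gamma(8.76, 45.2165).
Posterior α = 8.76.

8.76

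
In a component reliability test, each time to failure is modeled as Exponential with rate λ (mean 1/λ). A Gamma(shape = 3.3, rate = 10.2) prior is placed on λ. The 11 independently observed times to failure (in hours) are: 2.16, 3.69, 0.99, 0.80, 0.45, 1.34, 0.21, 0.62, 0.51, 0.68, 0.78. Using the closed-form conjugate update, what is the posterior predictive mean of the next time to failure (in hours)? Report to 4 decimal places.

With a Gamma(shape α, rate β) prior on the exponential rate λ, the posterior after n observations with total T = Σxᵢ is Gamma(α+n, β+T).
Sum of observations T = 12.23 hours; n = 11.
Posterior: Gamma(3.3+11, 10.2+12.23) = Gamma(14.3, 22.43).
The predictive distribution for the next observation is Lomax; its mean is β/(α−1) = 22.43/13.3 = 1.6865.

1.6865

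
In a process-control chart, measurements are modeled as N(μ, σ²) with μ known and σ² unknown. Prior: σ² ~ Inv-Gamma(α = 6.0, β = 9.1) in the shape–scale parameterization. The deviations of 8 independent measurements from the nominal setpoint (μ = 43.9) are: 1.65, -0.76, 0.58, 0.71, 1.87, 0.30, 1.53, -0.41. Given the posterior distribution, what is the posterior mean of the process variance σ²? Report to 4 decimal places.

1.5798

With known mean μ and an Inverse-Gamma(α, β) prior on σ², the Normal likelihood is conjugate: posterior is Inv-Gamma(α + n/2, β + Σ(xᵢ−μ)²/2).
Σ(xᵢ−μ)² = (1.65)² + (-0.76)² + (0.58)² + (0.71)² + (1.87)² + (0.30)² + (1.53)² + (-0.41)² = 10.2365.
Posterior: Inv-Gamma(6.0 + 8/2, 9.1 + 10.2365/2) = Inv-Gamma(10.00, 14.21825).
E[σ²|data] = β/(α−1) = 14.21825/9.00 = 1.5798.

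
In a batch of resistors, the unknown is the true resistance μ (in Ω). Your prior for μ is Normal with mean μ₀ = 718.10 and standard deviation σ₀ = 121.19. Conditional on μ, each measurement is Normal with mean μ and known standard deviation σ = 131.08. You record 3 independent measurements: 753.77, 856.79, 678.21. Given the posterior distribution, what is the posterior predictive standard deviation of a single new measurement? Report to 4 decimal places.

For Normal data with known variance σ², a Normal(μ₀, σ₀²) prior on μ is conjugate. Posterior precision = 1/σ₀² + n/σ²; posterior mean is the precision-weighted average of μ₀ and x̄.
σ₀² = 121.19² = 14687.0161, σ² = 131.08² = 17181.9664; σ² + n·σ₀² = 17181.9664 + 3·14687.0161 = 61243.0147.
Posterior precision = 1/σ₀² + n/σ² = 1/14687.0161 + 3/17181.9664 = (σ² + n·σ₀²)/(σ₀²σ²) = 61243.0147/(14687.0161·17181.9664); posterior variance σₙ² = σ₀²σ²/(σ² + n·σ₀²) = 14687.0161·17181.9664/61243.0147 = 4120.499593.
Predictive variance for one new observation = σₙ² + σ² = 14687.0161·17181.9664/61243.0147 + 17181.9664 = σ²·(σ₀² + 61243.0147)/61243.0147 = 17181.9664·75930.0308/61243.0147 = 21302.465993; SD = √(17181.9664·75930.0308/61243.0147) = 145.9536.

145.9536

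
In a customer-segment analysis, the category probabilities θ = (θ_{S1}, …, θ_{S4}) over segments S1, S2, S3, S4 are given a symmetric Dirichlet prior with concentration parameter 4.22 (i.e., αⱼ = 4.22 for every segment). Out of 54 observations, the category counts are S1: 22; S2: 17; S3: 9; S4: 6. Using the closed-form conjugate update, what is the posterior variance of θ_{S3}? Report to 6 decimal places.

The Dirichlet prior is conjugate to the Multinomial likelihood: each posterior αⱼ = prior αⱼ + observed count nⱼ.
Posterior concentration: (26.22, 21.22, 13.22, 10.22), total = 70.88.
Var[θ_j] = α_j(Σα−α_j)/((Σα)²(Σα+1)) = 13.22·57.66/(70.88²·71.88) = 0.002111.

0.002111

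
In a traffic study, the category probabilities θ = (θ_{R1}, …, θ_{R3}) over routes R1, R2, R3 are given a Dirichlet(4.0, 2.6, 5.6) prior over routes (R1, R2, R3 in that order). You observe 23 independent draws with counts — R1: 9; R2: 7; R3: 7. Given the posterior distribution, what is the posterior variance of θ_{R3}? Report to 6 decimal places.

The Dirichlet prior is conjugate to the Multinomial likelihood: each posterior αⱼ = prior αⱼ + observed count nⱼ.
Posterior concentration: (13.0, 9.6, 12.6), total = 35.2.
Var[θ_j] = α_j(Σα−α_j)/((Σα)²(Σα+1)) = 12.6·22.6/(35.2²·36.2) = 0.006349.

0.006349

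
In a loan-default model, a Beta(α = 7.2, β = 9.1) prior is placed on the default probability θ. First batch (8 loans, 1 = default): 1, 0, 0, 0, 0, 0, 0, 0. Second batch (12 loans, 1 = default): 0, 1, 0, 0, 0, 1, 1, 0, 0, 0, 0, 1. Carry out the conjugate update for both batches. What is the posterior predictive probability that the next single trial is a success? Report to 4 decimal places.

The Beta prior is conjugate to a Binomial/Bernoulli likelihood; the update adds successes to α and failures to β.
After batch 1: Beta(7.2+1, 9.1+7) = Beta(8.2, 16.1).
After batch 2: Beta(8.2+4, 16.1+8) = Beta(12.2, 24.1).
For a single future Bernoulli trial, P(success | data) = α/(α+β) = 0.3361.

0.3361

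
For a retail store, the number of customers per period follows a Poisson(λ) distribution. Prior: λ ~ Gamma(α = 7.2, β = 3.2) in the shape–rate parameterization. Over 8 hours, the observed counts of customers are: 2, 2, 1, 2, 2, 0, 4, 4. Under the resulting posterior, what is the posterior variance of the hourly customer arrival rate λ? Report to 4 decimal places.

With a Gamma(shape α, rate β) prior, the Poisson likelihood is conjugate: the posterior is Gamma(α + ΣXᵢ, β + n).
Sum of counts S = 17 over n = 8 hours.
Posterior: Gamma(α+S, β+n) = Gamma(7.2+17, 3.2+8) = Gamma(24.2, 11.2).
Var = α/β² = 24.2/11.2² = 0.1929.

0.1929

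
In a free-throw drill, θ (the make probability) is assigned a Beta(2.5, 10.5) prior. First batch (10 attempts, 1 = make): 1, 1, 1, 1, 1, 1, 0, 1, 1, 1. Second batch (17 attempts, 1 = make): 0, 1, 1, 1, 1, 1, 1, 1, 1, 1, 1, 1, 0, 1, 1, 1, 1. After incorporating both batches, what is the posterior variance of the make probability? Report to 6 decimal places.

0.005454

The Beta prior is conjugate to a Binomial/Bernoulli likelihood; the update adds successes to α and failures to β.
After batch 1: Beta(2.5+9, 10.5+1) = Beta(11.5, 11.5).
After batch 2: Beta(11.5+15, 11.5+2) = Beta(26.5, 13.5).
Var = αβ/((α+β)²(α+β+1)) = 26.5·13.5/(40.0²·41.0) = 0.005454.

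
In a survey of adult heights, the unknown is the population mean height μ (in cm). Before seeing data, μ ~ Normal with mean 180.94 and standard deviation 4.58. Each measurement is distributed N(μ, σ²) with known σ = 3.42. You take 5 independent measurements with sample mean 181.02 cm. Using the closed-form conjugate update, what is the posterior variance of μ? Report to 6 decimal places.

2.104578

For Normal data with known variance σ², a Normal(μ₀, σ₀²) prior on μ is conjugate. Posterior precision = 1/σ₀² + n/σ²; posterior mean is the precision-weighted average of μ₀ and x̄.
σ₀² = 4.58² = 20.9764, σ² = 3.42² = 11.6964; σ² + n·σ₀² = 11.6964 + 5·20.9764 = 116.5784.
Posterior precision = 1/σ₀² + n/σ² = 1/20.9764 + 5/11.6964 = (σ² + n·σ₀²)/(σ₀²σ²) = 116.5784/(20.9764·11.6964); posterior variance σₙ² = σ₀²σ²/(σ² + n·σ₀²) = 20.9764·11.6964/116.5784 = 2.104578.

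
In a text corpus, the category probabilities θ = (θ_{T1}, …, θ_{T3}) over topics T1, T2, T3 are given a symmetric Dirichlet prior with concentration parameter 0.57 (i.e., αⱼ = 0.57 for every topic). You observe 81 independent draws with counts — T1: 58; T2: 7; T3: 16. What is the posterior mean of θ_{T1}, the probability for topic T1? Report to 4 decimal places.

0.7081

The Dirichlet prior is conjugate to the Multinomial likelihood: each posterior αⱼ = prior αⱼ + observed count nⱼ.
Posterior concentration: (58.57, 7.57, 16.57), total = 82.71.
E[θ_{T1}|data] = α_{T1}/Σα = 58.57/82.71 = 0.7081.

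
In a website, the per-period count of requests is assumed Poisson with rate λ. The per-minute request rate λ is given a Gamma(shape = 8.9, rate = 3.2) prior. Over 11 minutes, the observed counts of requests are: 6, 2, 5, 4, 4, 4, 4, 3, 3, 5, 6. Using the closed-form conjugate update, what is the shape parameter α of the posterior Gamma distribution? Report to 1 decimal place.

54.9

With a Gamma(shape α, rate β) prior, the Poisson likelihood is conjugate: the posterior is Gamma(α + ΣXᵢ, β + n).
Sum of counts S = 46 over n = 11 minutes.
Posterior: Gamma(α+S, β+n) = Gamma(8.9+46, 3.2+11) = Gamma(54.9, 14.2).
Posterior α = 54.9.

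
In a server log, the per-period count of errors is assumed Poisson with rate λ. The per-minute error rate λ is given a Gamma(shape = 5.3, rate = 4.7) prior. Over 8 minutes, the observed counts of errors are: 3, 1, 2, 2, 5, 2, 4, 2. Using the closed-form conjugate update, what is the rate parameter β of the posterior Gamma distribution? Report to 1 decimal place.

12.7

With a Gamma(shape α, rate β) prior, the Poisson likelihood is conjugate: the posterior is Gamma(α + ΣXᵢ, β + n).
Sum of counts S = 21 over n = 8 minutes.
Posterior: Gamma(α+S, β+n) = Gamma(5.3+21, 4.7+8) = Gamma(26.3, 12.7).
Posterior β = 12.7.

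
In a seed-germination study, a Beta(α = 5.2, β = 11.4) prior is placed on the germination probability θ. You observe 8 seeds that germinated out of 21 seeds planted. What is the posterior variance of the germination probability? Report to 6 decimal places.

The Beta prior is conjugate to a Binomial/Bernoulli likelihood; the update adds successes to α and failures to β.
Posterior: Beta(α+k, β+n−k) = Beta(5.2+8, 11.4+13) = Beta(13.2, 24.4).
Var = αβ/((α+β)²(α+β+1)) = 13.2·24.4/(37.6²·38.6) = 0.005902.

0.005902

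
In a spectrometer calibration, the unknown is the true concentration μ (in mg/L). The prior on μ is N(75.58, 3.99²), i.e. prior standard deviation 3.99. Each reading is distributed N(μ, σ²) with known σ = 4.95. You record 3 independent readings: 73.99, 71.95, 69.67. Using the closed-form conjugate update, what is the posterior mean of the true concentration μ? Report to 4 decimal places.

73.1280

For Normal data with known variance σ², a Normal(μ₀, σ₀²) prior on μ is conjugate. Posterior precision = 1/σ₀² + n/σ²; posterior mean is the precision-weighted average of μ₀ and x̄.
Σxᵢ = 73.99 + 71.95 + 69.67 = 215.61, so n·x̄ = 215.61.
σ₀² = 3.99² = 15.9201, σ² = 4.95² = 24.5025; σ² + n·σ₀² = 24.5025 + 3·15.9201 = 72.2628.
Posterior mean = (μ₀/σ₀² + n·x̄/σ²)/(1/σ₀² + n/σ²) = (σ²·μ₀ + σ₀²·n·x̄)/(σ² + n·σ₀²) = (24.5025·75.58 + 15.9201·215.61)/72.2628 = 5284.431711/72.2628 = 73.1280.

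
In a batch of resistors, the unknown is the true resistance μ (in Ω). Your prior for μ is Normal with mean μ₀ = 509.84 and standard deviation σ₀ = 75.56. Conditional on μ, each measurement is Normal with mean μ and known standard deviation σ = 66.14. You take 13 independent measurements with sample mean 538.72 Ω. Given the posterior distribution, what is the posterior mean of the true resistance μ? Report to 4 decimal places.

537.1126

For Normal data with known variance σ², a Normal(μ₀, σ₀²) prior on μ is conjugate. Posterior precision = 1/σ₀² + n/σ²; posterior mean is the precision-weighted average of μ₀ and x̄.
n·x̄ = 13·538.72 = 7003.36.
σ₀² = 75.56² = 5709.3136, σ² = 66.14² = 4374.4996; σ² + n·σ₀² = 4374.4996 + 13·5709.3136 = 78595.5764.
Posterior mean = (μ₀/σ₀² + n·x̄/σ²)/(1/σ₀² + n/σ²) = (σ²·μ₀ + σ₀²·n·x̄)/(σ² + n·σ₀²) = (4374.4996·509.84 + 5709.3136·7003.36)/78595.5764 = 42214673.36976/78595.5764 = 537.1126.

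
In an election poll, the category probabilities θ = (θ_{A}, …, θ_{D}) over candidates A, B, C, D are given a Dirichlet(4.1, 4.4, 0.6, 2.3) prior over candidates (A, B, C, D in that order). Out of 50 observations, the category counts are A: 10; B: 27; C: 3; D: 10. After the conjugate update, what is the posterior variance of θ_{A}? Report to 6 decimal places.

The Dirichlet prior is conjugate to the Multinomial likelihood: each posterior αⱼ = prior αⱼ + observed count nⱼ.
Posterior concentration: (14.1, 31.4, 3.6, 12.3), total = 61.4.
Var[θ_j] = α_j(Σα−α_j)/((Σα)²(Σα+1)) = 14.1·47.3/(61.4²·62.4) = 0.002835.

0.002835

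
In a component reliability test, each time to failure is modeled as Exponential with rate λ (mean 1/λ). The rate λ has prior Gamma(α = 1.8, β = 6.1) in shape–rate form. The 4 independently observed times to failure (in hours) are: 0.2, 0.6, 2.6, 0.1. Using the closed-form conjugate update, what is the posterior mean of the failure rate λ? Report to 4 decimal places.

0.6042

With a Gamma(shape α, rate β) prior on the exponential rate λ, the posterior after n observations with total T = Σxᵢ is Gamma(α+n, β+T).
Sum of observations T = 3.5 hours; n = 4.
Posterior: Gamma(1.8+4, 6.1+3.5) = Gamma(5.8, 9.6).
Posterior mean of λ = α/β = 5.8/9.6 = 0.6042.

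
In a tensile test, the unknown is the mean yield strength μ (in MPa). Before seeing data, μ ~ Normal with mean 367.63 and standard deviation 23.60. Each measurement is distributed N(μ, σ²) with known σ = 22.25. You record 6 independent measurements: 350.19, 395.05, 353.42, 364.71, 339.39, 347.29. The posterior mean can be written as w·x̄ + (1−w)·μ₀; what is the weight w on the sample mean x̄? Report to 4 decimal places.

For Normal data with known variance σ², a Normal(μ₀, σ₀²) prior on μ is conjugate. Posterior precision = 1/σ₀² + n/σ²; posterior mean is the precision-weighted average of μ₀ and x̄.
σ₀² = 23.60² = 556.96, σ² = 22.25² = 495.0625. Prior precision 1/σ₀² = 1/556.96; data precision n/σ² = 6/495.0625.
w = (n/σ²)/(1/σ₀² + n/σ²) = n·σ₀²/(σ² + n·σ₀²) = 6·556.96/(495.0625 + 6·556.96) = 3341.76/3836.8225 = 0.8710.

0.8710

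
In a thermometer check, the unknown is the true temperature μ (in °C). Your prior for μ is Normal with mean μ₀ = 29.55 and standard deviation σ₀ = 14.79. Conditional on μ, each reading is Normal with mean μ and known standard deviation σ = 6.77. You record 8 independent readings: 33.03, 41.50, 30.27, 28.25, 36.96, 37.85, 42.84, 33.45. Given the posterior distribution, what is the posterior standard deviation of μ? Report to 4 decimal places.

2.3628

For Normal data with known variance σ², a Normal(μ₀, σ₀²) prior on μ is conjugate. Posterior precision = 1/σ₀² + n/σ²; posterior mean is the precision-weighted average of μ₀ and x̄.
σ₀² = 14.79² = 218.7441, σ² = 6.77² = 45.8329; σ² + n·σ₀² = 45.8329 + 8·218.7441 = 1795.7857.
Posterior precision = 1/σ₀² + n/σ² = 1/218.7441 + 8/45.8329 = (σ² + n·σ₀²)/(σ₀²σ²) = 1795.7857/(218.7441·45.8329); posterior variance σₙ² = σ₀²σ²/(σ² + n·σ₀²) = 218.7441·45.8329/1795.7857 = 5.582891.
Posterior SD = √σₙ² = √(218.7441·45.8329/1795.7857) = 2.3628.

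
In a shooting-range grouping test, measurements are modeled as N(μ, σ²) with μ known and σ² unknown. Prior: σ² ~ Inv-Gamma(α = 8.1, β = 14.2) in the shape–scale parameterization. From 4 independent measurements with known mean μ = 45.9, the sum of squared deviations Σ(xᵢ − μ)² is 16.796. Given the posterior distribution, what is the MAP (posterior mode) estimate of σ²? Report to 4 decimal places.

2.0359

With known mean μ and an Inverse-Gamma(α, β) prior on σ², the Normal likelihood is conjugate: posterior is Inv-Gamma(α + n/2, β + Σ(xᵢ−μ)²/2).
Posterior: Inv-Gamma(8.1 + 4/2, 14.2 + 16.796/2) = Inv-Gamma(10.10, 22.5980).
Mode = β/(α+1) = 22.5980/11.10 = 2.0359.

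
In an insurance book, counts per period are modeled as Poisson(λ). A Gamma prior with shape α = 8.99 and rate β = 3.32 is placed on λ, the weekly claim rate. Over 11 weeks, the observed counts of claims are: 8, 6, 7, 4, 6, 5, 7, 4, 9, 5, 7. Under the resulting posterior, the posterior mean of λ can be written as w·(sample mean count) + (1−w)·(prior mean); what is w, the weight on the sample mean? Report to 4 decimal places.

0.7682

With a Gamma(shape α, rate β) prior, the Poisson likelihood is conjugate: the posterior is Gamma(α + ΣXᵢ, β + n).
Posterior mean = (α₀+S)/(β₀+n) = [n/(β₀+n)]·(S/n) + [β₀/(β₀+n)]·(α₀/β₀), so only n and β₀ enter the weight.
Weight on data w = n/(β₀+n) = 11/(3.32+11) = 11/14.32 = 0.7682.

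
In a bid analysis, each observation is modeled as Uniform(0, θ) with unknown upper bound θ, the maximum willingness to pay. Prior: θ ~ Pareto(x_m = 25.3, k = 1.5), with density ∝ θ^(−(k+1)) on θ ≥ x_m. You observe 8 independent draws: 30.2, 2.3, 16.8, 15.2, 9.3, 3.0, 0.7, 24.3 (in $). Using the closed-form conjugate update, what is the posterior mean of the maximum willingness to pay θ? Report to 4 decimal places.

33.7529

A Pareto(scale x_m, shape k) prior on the upper bound θ of Uniform(0, θ) is conjugate: posterior is Pareto(max(x_m, max xᵢ), k + n).
Sample maximum = 30.2; prior scale x_m = 25.3 → posterior scale = max = 30.2.
Posterior shape = 1.5 + 8 = 9.5.
E[θ|data] = k·x_m/(k−1) = 9.5·30.2/8.5 = 33.7529.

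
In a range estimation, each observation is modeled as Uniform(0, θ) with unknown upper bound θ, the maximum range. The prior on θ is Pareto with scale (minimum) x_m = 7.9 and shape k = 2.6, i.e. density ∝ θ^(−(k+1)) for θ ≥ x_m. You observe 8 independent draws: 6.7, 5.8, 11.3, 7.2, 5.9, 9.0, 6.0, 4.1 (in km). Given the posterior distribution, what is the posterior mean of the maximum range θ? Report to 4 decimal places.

A Pareto(scale x_m, shape k) prior on the upper bound θ of Uniform(0, θ) is conjugate: posterior is Pareto(max(x_m, max xᵢ), k + n).
Sample maximum = 11.3; prior scale x_m = 7.9 → posterior scale = max = 11.3.
Posterior shape = 2.6 + 8 = 10.6.
E[θ|data] = k·x_m/(k−1) = 10.6·11.3/9.6 = 12.4771.

12.4771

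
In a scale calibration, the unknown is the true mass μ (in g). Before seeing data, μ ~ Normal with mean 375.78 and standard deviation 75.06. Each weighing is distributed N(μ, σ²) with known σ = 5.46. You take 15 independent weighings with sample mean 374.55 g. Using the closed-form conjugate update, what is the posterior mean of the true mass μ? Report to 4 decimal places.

374.5504

For Normal data with known variance σ², a Normal(μ₀, σ₀²) prior on μ is conjugate. Posterior precision = 1/σ₀² + n/σ²; posterior mean is the precision-weighted average of μ₀ and x̄.
n·x̄ = 15·374.55 = 5618.25.
σ₀² = 75.06² = 5634.0036, σ² = 5.46² = 29.8116; σ² + n·σ₀² = 29.8116 + 15·5634.0036 = 84539.8656.
Posterior mean = (μ₀/σ₀² + n·x̄/σ²)/(1/σ₀² + n/σ²) = (σ²·μ₀ + σ₀²·n·x̄)/(σ² + n·σ₀²) = (29.8116·375.78 + 5634.0036·5618.25)/84539.8656 = 31664443.328748/84539.8656 = 374.5504.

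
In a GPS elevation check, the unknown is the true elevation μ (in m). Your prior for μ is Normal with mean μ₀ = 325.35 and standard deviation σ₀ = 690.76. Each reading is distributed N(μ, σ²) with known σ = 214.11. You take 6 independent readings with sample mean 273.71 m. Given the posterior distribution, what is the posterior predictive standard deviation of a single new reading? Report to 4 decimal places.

231.0047

For Normal data with known variance σ², a Normal(μ₀, σ₀²) prior on μ is conjugate. Posterior precision = 1/σ₀² + n/σ²; posterior mean is the precision-weighted average of μ₀ and x̄.
σ₀² = 690.76² = 477149.3776, σ² = 214.11² = 45843.0921; σ² + n·σ₀² = 45843.0921 + 6·477149.3776 = 2908739.3577.
Posterior precision = 1/σ₀² + n/σ² = 1/477149.3776 + 6/45843.0921 = (σ² + n·σ₀²)/(σ₀²σ²) = 2908739.3577/(477149.3776·45843.0921); posterior variance σₙ² = σ₀²σ²/(σ² + n·σ₀²) = 477149.3776·45843.0921/2908739.3577 = 7520.097256.
Predictive variance for one new observation = σₙ² + σ² = 477149.3776·45843.0921/2908739.3577 + 45843.0921 = σ²·(σ₀² + 2908739.3577)/2908739.3577 = 45843.0921·3385888.7353/2908739.3577 = 53363.189356; SD = √(45843.0921·3385888.7353/2908739.3577) = 231.0047.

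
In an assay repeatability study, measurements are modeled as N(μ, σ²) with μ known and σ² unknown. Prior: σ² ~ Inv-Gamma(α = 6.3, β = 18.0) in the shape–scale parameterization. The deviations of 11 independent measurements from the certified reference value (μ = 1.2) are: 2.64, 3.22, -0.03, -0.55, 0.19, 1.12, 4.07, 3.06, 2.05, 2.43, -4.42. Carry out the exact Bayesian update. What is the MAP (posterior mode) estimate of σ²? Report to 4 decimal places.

4.3166

With known mean μ and an Inverse-Gamma(α, β) prior on σ², the Normal likelihood is conjugate: posterior is Inv-Gamma(α + n/2, β + Σ(xᵢ−μ)²/2).
Σ(xᵢ−μ)² = (2.64)² + (3.22)² + (-0.03)² + (-0.55)² + (0.19)² + (1.12)² + (4.07)² + (3.06)² + (2.05)² + (2.43)² + (-4.42)² = 74.5042.
Posterior: Inv-Gamma(6.3 + 11/2, 18.0 + 74.5042/2) = Inv-Gamma(11.80, 55.25210).
Mode = β/(α+1) = 55.25210/12.80 = 4.3166.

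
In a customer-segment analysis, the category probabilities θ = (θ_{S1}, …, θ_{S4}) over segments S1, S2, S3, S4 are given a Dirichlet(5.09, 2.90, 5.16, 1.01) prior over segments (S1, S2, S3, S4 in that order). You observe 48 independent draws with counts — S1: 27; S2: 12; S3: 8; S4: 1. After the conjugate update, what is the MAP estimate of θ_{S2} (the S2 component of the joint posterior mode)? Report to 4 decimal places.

0.2390

The Dirichlet prior is conjugate to the Multinomial likelihood: each posterior αⱼ = prior αⱼ + observed count nⱼ.
Posterior concentration: (32.09, 14.90, 13.16, 2.01), total = 62.16.
Joint mode component: (α_{S2}−1)/(Σα−K) = 13.90/58.16 = 0.2390.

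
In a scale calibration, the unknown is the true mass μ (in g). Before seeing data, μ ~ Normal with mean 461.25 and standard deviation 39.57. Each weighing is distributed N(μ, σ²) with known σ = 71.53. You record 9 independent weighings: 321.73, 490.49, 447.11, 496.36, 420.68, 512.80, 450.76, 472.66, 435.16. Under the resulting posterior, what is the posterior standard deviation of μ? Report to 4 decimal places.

20.4224

For Normal data with known variance σ², a Normal(μ₀, σ₀²) prior on μ is conjugate. Posterior precision = 1/σ₀² + n/σ²; posterior mean is the precision-weighted average of μ₀ and x̄.
σ₀² = 39.57² = 1565.7849, σ² = 71.53² = 5116.5409; σ² + n·σ₀² = 5116.5409 + 9·1565.7849 = 19208.605.
Posterior precision = 1/σ₀² + n/σ² = 1/1565.7849 + 9/5116.5409 = (σ² + n·σ₀²)/(σ₀²σ²) = 19208.605/(1565.7849·5116.5409); posterior variance σₙ² = σ₀²σ²/(σ² + n·σ₀²) = 1565.7849·5116.5409/19208.605 = 417.073623.
Posterior SD = √σₙ² = √(1565.7849·5116.5409/19208.605) = 20.4224.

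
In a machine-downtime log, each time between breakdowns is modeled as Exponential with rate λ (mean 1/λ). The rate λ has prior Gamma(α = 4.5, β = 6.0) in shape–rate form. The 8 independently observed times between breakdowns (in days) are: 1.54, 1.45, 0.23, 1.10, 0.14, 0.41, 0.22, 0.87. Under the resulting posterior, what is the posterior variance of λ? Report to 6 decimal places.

With a Gamma(shape α, rate β) prior on the exponential rate λ, the posterior after n observations with total T = Σxᵢ is Gamma(α+n, β+T).
Sum of observations T = 5.96 days; n = 8.
Posterior: Gamma(4.5+8, 6.0+5.96) = Gamma(12.5, 11.96).
Var = α/β² = 0.087387.

0.087387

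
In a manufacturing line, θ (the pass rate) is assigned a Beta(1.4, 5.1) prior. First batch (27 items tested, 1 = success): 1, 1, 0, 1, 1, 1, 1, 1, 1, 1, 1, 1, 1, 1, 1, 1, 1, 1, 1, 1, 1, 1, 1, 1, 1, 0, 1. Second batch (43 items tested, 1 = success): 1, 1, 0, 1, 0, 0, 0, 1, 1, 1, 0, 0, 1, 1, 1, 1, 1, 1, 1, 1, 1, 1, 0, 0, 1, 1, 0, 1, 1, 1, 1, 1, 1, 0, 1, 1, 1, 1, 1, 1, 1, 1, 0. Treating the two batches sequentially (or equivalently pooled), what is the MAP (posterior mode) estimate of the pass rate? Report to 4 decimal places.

The Beta prior is conjugate to a Binomial/Bernoulli likelihood; the update adds successes to α and failures to β.
After batch 1: Beta(1.4+25, 5.1+2) = Beta(26.4, 7.1).
After batch 2: Beta(26.4+32, 7.1+11) = Beta(58.4, 18.1).
Mode of Beta(a,b) for a,b>1 is (a−1)/(a+b−2) = 57.4/74.5 = 0.7705.

0.7705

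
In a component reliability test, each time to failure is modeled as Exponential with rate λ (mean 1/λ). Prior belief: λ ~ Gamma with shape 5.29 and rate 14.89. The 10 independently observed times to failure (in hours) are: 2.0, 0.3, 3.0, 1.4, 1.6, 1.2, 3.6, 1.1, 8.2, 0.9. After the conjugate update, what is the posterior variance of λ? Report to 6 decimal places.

With a Gamma(shape α, rate β) prior on the exponential rate λ, the posterior after n observations with total T = Σxᵢ is Gamma(α+n, β+T).
Sum of observations T = 23.3 hours; n = 10.
Posterior: Gamma(5.29+10, 14.89+23.3) = Gamma(15.29, 38.19).
Var = α/β² = 0.010484.

0.010484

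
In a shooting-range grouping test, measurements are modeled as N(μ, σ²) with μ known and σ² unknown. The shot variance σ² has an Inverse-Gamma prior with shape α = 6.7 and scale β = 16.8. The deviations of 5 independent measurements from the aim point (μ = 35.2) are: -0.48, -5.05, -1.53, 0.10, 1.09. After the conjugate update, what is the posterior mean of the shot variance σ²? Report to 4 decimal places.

With known mean μ and an Inverse-Gamma(α, β) prior on σ², the Normal likelihood is conjugate: posterior is Inv-Gamma(α + n/2, β + Σ(xᵢ−μ)²/2).
Σ(xᵢ−μ)² = (-0.48)² + (-5.05)² + (-1.53)² + (0.10)² + (1.09)² = 29.2719.
Posterior: Inv-Gamma(6.7 + 5/2, 16.8 + 29.2719/2) = Inv-Gamma(9.20, 31.43595).
E[σ²|data] = β/(α−1) = 31.43595/8.20 = 3.8337.

3.8337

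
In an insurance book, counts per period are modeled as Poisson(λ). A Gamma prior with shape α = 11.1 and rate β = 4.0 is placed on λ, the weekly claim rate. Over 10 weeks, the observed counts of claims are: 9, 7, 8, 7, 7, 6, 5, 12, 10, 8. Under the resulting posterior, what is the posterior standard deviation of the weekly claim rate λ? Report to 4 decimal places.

0.6780

With a Gamma(shape α, rate β) prior, the Poisson likelihood is conjugate: the posterior is Gamma(α + ΣXᵢ, β + n).
Sum of counts S = 79 over n = 10 weeks.
Posterior: Gamma(α+S, β+n) = Gamma(11.1+79, 4.0+10) = Gamma(90.1, 14.0).
SD = √α/β = √90.1/14.0 = 0.6780.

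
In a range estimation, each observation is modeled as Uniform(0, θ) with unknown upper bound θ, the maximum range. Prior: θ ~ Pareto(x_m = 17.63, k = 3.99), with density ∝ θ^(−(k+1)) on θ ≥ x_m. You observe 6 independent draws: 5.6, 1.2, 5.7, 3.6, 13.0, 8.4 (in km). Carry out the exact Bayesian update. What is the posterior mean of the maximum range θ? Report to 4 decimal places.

19.5911

A Pareto(scale x_m, shape k) prior on the upper bound θ of Uniform(0, θ) is conjugate: posterior is Pareto(max(x_m, max xᵢ), k + n).
Sample maximum = 13.0; prior scale x_m = 17.63 → posterior scale = max = 17.63.
Posterior shape = 3.99 + 6 = 9.99.
E[θ|data] = k·x_m/(k−1) = 9.99·17.63/8.99 = 19.5911.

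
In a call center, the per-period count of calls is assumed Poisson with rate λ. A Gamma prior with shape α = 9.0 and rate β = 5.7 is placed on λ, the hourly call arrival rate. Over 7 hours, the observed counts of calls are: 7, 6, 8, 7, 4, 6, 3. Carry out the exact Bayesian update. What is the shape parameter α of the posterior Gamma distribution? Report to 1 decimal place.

50.0

With a Gamma(shape α, rate β) prior, the Poisson likelihood is conjugate: the posterior is Gamma(α + ΣXᵢ, β + n).
Sum of counts S = 41 over n = 7 hours.
Posterior: Gamma(α+S, β+n) = Gamma(9.0+41, 5.7+7) = Gamma(50.0, 12.7).
Posterior α = 50.0.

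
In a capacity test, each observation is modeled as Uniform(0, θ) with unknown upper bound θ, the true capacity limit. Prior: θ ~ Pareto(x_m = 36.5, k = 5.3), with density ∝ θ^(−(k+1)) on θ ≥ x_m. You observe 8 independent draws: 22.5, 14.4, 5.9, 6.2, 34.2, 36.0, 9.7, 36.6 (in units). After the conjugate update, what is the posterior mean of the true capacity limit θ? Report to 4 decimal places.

39.5756

A Pareto(scale x_m, shape k) prior on the upper bound θ of Uniform(0, θ) is conjugate: posterior is Pareto(max(x_m, max xᵢ), k + n).
Sample maximum = 36.6; prior scale x_m = 36.5 → posterior scale = max = 36.6.
Posterior shape = 5.3 + 8 = 13.3.
E[θ|data] = k·x_m/(k−1) = 13.3·36.6/12.3 = 39.5756.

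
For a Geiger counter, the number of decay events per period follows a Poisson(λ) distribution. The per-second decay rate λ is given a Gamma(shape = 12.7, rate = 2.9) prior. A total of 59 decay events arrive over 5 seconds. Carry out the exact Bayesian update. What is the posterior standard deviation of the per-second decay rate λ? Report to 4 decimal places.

With a Gamma(shape α, rate β) prior, the Poisson likelihood is conjugate: the posterior is Gamma(α + ΣXᵢ, β + n).
Posterior: Gamma(α+S, β+n) = Gamma(12.7+59, 2.9+5) = Gamma(71.7, 7.9).
SD = √α/β = √71.7/7.9 = 1.0718.

1.0718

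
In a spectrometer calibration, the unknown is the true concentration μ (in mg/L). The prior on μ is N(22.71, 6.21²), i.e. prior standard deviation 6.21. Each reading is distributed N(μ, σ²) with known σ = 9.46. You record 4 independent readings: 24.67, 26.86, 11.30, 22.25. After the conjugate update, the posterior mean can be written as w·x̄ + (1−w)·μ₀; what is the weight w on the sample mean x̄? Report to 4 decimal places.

0.6329

For Normal data with known variance σ², a Normal(μ₀, σ₀²) prior on μ is conjugate. Posterior precision = 1/σ₀² + n/σ²; posterior mean is the precision-weighted average of μ₀ and x̄.
σ₀² = 6.21² = 38.5641, σ² = 9.46² = 89.4916. Prior precision 1/σ₀² = 1/38.5641; data precision n/σ² = 4/89.4916.
w = (n/σ²)/(1/σ₀² + n/σ²) = n·σ₀²/(σ² + n·σ₀²) = 4·38.5641/(89.4916 + 4·38.5641) = 154.2564/243.748 = 0.6329.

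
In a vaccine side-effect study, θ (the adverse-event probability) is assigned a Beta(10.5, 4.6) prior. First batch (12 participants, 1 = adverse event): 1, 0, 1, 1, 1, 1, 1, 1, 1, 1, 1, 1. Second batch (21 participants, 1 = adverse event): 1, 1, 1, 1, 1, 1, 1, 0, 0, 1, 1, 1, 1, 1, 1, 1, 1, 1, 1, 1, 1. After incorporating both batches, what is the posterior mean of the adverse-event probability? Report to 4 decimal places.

The Beta prior is conjugate to a Binomial/Bernoulli likelihood; the update adds successes to α and failures to β.
After batch 1: Beta(10.5+11, 4.6+1) = Beta(21.5, 5.6).
After batch 2: Beta(21.5+19, 5.6+2) = Beta(40.5, 7.6).
Posterior mean = α/(α+β) = 40.5/48.1 = 0.8420.

0.8420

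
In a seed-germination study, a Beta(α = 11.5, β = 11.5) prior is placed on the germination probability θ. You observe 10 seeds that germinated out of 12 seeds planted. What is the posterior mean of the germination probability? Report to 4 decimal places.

0.6143

The Beta prior is conjugate to a Binomial/Bernoulli likelihood; the update adds successes to α and failures to β.
Posterior: Beta(α+k, β+n−k) = Beta(11.5+10, 11.5+2) = Beta(21.5, 13.5).
Posterior mean = α/(α+β) = 21.5/35.0 = 0.6143.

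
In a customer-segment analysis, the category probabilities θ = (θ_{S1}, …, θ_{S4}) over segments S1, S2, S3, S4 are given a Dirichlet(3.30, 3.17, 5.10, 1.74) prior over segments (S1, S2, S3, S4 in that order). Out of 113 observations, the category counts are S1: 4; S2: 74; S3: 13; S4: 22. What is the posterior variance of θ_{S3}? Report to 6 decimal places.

The Dirichlet prior is conjugate to the Multinomial likelihood: each posterior αⱼ = prior αⱼ + observed count nⱼ.
Posterior concentration: (7.30, 77.17, 18.10, 23.74), total = 126.31.
Var[θ_j] = α_j(Σα−α_j)/((Σα)²(Σα+1)) = 18.10·108.21/(126.31²·127.31) = 0.000964.

0.000964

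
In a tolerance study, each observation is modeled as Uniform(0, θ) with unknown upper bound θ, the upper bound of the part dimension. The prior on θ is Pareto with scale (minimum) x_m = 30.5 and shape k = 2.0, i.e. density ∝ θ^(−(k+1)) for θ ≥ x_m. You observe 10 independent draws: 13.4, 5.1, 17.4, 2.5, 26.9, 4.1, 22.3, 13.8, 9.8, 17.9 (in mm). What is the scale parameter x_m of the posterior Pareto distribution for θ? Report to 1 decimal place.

A Pareto(scale x_m, shape k) prior on the upper bound θ of Uniform(0, θ) is conjugate: posterior is Pareto(max(x_m, max xᵢ), k + n).
Sample maximum = 26.9; prior scale x_m = 30.5 → posterior scale = max = 30.5.
Posterior shape = 2.0 + 10 = 12.0.
Posterior scale x_m = 30.5.

30.5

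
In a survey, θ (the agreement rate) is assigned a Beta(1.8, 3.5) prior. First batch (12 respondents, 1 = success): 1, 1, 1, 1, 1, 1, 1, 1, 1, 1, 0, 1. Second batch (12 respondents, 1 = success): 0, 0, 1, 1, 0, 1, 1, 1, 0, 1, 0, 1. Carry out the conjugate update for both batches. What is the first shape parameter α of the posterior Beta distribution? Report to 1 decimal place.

19.8

The Beta prior is conjugate to a Binomial/Bernoulli likelihood; the update adds successes to α and failures to β.
After batch 1: Beta(1.8+11, 3.5+1) = Beta(12.8, 4.5).
After batch 2: Beta(12.8+7, 4.5+5) = Beta(19.8, 9.5).
Posterior α = 19.8.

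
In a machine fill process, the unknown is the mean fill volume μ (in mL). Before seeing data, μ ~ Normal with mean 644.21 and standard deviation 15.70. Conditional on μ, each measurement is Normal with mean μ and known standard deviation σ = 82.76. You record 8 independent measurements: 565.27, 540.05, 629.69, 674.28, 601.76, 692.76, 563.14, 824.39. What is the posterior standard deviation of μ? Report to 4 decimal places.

For Normal data with known variance σ², a Normal(μ₀, σ₀²) prior on μ is conjugate. Posterior precision = 1/σ₀² + n/σ²; posterior mean is the precision-weighted average of μ₀ and x̄.
σ₀² = 15.70² = 246.49, σ² = 82.76² = 6849.2176; σ² + n·σ₀² = 6849.2176 + 8·246.49 = 8821.1376.
Posterior precision = 1/σ₀² + n/σ² = 1/246.49 + 8/6849.2176 = (σ² + n·σ₀²)/(σ₀²σ²) = 8821.1376/(246.49·6849.2176); posterior variance σₙ² = σ₀²σ²/(σ² + n·σ₀²) = 246.49·6849.2176/8821.1376 = 191.388427.
Posterior SD = √σₙ² = √(246.49·6849.2176/8821.1376) = 13.8343.

13.8343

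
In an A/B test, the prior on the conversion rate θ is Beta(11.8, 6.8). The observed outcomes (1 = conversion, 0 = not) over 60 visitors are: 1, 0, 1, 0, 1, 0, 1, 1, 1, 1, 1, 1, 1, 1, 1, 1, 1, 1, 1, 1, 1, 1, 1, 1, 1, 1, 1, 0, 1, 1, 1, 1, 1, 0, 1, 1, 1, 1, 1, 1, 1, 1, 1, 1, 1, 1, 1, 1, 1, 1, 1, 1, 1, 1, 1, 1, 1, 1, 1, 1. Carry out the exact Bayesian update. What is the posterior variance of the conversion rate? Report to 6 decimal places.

The Beta prior is conjugate to a Binomial/Bernoulli likelihood; the update adds successes to α and failures to β.
Posterior: Beta(α+k, β+n−k) = Beta(11.8+55, 6.8+5) = Beta(66.8, 11.8).
Var = αβ/((α+β)²(α+β+1)) = 66.8·11.8/(78.6²·79.6) = 0.001603.

0.001603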